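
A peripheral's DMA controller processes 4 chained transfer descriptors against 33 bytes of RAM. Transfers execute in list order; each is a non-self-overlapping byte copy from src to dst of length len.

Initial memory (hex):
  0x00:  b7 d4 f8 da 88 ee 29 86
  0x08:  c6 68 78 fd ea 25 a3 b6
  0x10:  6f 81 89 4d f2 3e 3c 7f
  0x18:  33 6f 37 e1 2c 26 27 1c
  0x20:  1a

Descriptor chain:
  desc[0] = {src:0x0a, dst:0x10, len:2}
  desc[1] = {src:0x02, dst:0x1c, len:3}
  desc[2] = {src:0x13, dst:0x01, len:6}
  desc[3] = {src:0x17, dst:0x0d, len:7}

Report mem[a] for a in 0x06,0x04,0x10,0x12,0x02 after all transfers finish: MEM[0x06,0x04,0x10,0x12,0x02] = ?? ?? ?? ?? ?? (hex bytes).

#0 dst[0x10+2] := {0x78,0xfd}
#1 dst[0x1c+3] := {0xf8,0xda,0x88}
#2 dst[0x01+6] := {0x4d,0xf2,0x3e,0x3c,0x7f,0x33}
#3 dst[0x0d+7] := {0x7f,0x33,0x6f,0x37,0xe1,0xf8,0xda}
query mem[0x06]=0x33, mem[0x04]=0x3c, mem[0x10]=0x37, mem[0x12]=0xf8, mem[0x02]=0xf2

MEM[0x06,0x04,0x10,0x12,0x02] = 33 3c 37 f8 f2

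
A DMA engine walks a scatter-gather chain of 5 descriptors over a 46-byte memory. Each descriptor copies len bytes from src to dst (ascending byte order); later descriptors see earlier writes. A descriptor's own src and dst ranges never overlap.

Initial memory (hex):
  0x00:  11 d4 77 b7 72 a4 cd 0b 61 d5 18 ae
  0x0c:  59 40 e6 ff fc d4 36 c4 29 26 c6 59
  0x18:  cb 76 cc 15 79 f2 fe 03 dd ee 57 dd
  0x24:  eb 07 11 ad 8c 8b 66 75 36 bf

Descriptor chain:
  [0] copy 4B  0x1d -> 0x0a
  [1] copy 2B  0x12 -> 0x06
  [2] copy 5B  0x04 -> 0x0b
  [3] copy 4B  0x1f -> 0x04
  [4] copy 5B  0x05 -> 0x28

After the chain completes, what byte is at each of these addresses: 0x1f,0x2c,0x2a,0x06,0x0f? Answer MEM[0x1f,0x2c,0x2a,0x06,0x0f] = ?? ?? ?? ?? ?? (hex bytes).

D0: mem[0x0a..0x0d] <- [f2 fe 03 dd]
D1: mem[0x06..0x07] <- [36 c4]
D2: mem[0x0b..0x0f] <- [72 a4 36 c4 61]
D3: mem[0x04..0x07] <- [03 dd ee 57]
D4: mem[0x28..0x2c] <- [dd ee 57 61 d5]
query mem[0x1f]=0x03, mem[0x2c]=0xd5, mem[0x2a]=0x57, mem[0x06]=0xee, mem[0x0f]=0x61

MEM[0x1f,0x2c,0x2a,0x06,0x0f] = 03 d5 57 ee 61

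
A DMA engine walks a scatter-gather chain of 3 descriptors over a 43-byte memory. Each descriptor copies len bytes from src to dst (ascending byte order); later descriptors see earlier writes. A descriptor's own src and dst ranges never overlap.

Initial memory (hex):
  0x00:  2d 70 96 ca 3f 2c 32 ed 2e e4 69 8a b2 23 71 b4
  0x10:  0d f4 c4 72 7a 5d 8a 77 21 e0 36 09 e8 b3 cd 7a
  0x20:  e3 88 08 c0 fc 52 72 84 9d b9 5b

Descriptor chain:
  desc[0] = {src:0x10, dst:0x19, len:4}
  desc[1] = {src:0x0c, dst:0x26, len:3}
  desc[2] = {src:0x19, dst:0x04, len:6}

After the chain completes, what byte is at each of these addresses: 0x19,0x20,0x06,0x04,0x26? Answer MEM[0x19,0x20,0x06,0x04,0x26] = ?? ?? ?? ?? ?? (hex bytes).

#0 dst[0x19+4] := {0x0d,0xf4,0xc4,0x72}
#1 dst[0x26+3] := {0xb2,0x23,0x71}
#2 dst[0x04+6] := {0x0d,0xf4,0xc4,0x72,0xb3,0xcd}
query mem[0x19]=0x0d, mem[0x20]=0xe3, mem[0x06]=0xc4, mem[0x04]=0x0d, mem[0x26]=0xb2

MEM[0x19,0x20,0x06,0x04,0x26] = 0d e3 c4 0d b2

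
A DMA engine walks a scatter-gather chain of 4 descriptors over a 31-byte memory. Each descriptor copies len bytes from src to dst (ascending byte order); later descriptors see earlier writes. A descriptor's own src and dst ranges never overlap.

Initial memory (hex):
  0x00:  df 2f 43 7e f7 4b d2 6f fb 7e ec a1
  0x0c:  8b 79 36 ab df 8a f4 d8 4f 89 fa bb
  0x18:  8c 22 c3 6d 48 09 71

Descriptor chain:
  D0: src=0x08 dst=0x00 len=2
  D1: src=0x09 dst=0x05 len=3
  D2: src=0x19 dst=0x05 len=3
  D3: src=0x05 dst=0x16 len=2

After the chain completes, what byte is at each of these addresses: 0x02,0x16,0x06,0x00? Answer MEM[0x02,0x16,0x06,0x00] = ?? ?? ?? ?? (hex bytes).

MEM[0x02,0x16,0x06,0x00] = 43 22 c3 fb

[0] 0x08->0x00 len=2 : fb 7e
[1] 0x09->0x05 len=3 : 7e ec a1
[2] 0x19->0x05 len=3 : 22 c3 6d
[3] 0x05->0x16 len=2 : 22 c3
query mem[0x02]=0x43, mem[0x16]=0x22, mem[0x06]=0xc3, mem[0x00]=0xfb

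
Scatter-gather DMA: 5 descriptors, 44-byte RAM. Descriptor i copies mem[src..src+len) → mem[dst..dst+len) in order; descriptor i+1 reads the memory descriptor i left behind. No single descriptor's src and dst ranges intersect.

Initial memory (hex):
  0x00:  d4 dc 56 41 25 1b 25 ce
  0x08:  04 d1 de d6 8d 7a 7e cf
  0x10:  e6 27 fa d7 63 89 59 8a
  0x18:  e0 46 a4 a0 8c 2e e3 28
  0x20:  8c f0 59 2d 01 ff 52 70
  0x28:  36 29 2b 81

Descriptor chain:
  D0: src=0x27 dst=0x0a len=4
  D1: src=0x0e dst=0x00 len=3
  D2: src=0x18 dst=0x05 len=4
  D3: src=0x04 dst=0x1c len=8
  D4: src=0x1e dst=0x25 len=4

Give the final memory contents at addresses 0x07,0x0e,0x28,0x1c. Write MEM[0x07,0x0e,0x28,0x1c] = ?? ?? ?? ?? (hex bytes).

MEM[0x07,0x0e,0x28,0x1c] = a4 7e d1 25

[0] 0x27->0x0a len=4 : 70 36 29 2b
[1] 0x0e->0x00 len=3 : 7e cf e6
[2] 0x18->0x05 len=4 : e0 46 a4 a0
[3] 0x04->0x1c len=8 : 25 e0 46 a4 a0 d1 70 36
[4] 0x1e->0x25 len=4 : 46 a4 a0 d1
query mem[0x07]=0xa4, mem[0x0e]=0x7e, mem[0x28]=0xd1, mem[0x1c]=0x25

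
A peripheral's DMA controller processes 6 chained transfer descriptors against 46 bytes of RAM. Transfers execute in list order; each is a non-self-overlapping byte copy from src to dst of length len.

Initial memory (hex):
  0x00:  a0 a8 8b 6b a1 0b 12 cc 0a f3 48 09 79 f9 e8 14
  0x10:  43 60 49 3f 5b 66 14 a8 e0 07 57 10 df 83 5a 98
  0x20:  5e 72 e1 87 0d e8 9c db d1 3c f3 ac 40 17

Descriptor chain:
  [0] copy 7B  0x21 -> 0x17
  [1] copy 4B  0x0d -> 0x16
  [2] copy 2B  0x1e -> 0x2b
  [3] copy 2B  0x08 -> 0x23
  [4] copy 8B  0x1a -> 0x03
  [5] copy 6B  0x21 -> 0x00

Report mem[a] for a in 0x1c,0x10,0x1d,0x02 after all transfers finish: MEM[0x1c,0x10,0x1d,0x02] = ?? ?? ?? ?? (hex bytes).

MEM[0x1c,0x10,0x1d,0x02] = 9c 43 db 0a

D0: mem[0x17..0x1d] <- [72 e1 87 0d e8 9c db]
D1: mem[0x16..0x19] <- [f9 e8 14 43]
D2: mem[0x2b..0x2c] <- [5a 98]
D3: mem[0x23..0x24] <- [0a f3]
D4: mem[0x03..0x0a] <- [0d e8 9c db 5a 98 5e 72]
D5: mem[0x00..0x05] <- [72 e1 0a f3 e8 9c]
query mem[0x1c]=0x9c, mem[0x10]=0x43, mem[0x1d]=0xdb, mem[0x02]=0x0a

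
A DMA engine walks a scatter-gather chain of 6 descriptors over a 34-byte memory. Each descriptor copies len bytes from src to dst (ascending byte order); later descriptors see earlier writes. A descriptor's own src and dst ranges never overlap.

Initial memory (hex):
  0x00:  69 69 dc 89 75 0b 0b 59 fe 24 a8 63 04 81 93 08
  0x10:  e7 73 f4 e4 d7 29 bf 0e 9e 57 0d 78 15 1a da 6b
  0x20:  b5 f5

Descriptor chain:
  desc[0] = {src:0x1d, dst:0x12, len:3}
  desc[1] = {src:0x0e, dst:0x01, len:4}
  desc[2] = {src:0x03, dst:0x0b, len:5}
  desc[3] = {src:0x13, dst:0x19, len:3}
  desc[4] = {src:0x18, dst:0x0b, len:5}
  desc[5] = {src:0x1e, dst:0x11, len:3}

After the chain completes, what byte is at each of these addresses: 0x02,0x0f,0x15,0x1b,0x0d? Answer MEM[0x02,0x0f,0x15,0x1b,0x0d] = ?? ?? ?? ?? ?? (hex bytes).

D0: mem[0x12..0x14] <- [1a da 6b]
D1: mem[0x01..0x04] <- [93 08 e7 73]
D2: mem[0x0b..0x0f] <- [e7 73 0b 0b 59]
D3: mem[0x19..0x1b] <- [da 6b 29]
D4: mem[0x0b..0x0f] <- [9e da 6b 29 15]
D5: mem[0x11..0x13] <- [da 6b b5]
query mem[0x02]=0x08, mem[0x0f]=0x15, mem[0x15]=0x29, mem[0x1b]=0x29, mem[0x0d]=0x6b

MEM[0x02,0x0f,0x15,0x1b,0x0d] = 08 15 29 29 6b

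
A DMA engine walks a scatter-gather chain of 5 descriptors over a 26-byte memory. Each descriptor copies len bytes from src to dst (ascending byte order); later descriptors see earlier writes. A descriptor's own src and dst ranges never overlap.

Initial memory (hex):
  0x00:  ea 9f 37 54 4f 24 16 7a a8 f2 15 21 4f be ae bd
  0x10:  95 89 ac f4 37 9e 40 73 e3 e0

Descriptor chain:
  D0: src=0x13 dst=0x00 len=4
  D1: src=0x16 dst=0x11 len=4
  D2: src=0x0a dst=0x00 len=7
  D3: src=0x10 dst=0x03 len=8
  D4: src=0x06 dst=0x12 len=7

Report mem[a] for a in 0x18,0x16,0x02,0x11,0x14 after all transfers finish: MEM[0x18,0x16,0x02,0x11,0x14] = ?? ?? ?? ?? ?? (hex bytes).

#0 dst[0x00+4] := {0xf4,0x37,0x9e,0x40}
#1 dst[0x11+4] := {0x40,0x73,0xe3,0xe0}
#2 dst[0x00+7] := {0x15,0x21,0x4f,0xbe,0xae,0xbd,0x95}
#3 dst[0x03+8] := {0x95,0x40,0x73,0xe3,0xe0,0x9e,0x40,0x73}
#4 dst[0x12+7] := {0xe3,0xe0,0x9e,0x40,0x73,0x21,0x4f}
query mem[0x18]=0x4f, mem[0x16]=0x73, mem[0x02]=0x4f, mem[0x11]=0x40, mem[0x14]=0x9e

MEM[0x18,0x16,0x02,0x11,0x14] = 4f 73 4f 40 9e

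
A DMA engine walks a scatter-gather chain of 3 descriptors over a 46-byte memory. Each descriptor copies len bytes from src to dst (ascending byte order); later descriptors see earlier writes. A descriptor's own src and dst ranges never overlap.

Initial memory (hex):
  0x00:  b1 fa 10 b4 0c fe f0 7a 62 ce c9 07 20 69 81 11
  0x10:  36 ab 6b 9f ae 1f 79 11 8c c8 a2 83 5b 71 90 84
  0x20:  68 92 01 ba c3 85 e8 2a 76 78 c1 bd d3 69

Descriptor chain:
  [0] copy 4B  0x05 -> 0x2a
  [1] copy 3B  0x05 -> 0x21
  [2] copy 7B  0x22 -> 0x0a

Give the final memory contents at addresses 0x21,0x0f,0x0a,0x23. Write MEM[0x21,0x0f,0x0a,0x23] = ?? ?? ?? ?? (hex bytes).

D0: mem[0x2a..0x2d] <- [fe f0 7a 62]
D1: mem[0x21..0x23] <- [fe f0 7a]
D2: mem[0x0a..0x10] <- [f0 7a c3 85 e8 2a 76]
query mem[0x21]=0xfe, mem[0x0f]=0x2a, mem[0x0a]=0xf0, mem[0x23]=0x7a

MEM[0x21,0x0f,0x0a,0x23] = fe 2a f0 7a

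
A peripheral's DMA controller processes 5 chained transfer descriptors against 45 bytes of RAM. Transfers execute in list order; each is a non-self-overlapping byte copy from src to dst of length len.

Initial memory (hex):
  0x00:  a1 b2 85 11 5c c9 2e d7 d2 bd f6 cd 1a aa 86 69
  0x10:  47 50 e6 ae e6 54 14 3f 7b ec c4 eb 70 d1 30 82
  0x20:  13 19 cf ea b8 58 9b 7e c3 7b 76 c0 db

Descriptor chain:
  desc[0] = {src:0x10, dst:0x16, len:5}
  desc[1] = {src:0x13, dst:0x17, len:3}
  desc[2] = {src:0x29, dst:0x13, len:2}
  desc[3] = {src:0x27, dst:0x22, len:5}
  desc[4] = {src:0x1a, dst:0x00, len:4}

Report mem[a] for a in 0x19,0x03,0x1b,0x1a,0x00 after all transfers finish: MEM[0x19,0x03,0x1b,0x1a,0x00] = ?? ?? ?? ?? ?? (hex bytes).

MEM[0x19,0x03,0x1b,0x1a,0x00] = 54 d1 eb e6 e6

D0: mem[0x16..0x1a] <- [47 50 e6 ae e6]
D1: mem[0x17..0x19] <- [ae e6 54]
D2: mem[0x13..0x14] <- [7b 76]
D3: mem[0x22..0x26] <- [7e c3 7b 76 c0]
D4: mem[0x00..0x03] <- [e6 eb 70 d1]
query mem[0x19]=0x54, mem[0x03]=0xd1, mem[0x1b]=0xeb, mem[0x1a]=0xe6, mem[0x00]=0xe6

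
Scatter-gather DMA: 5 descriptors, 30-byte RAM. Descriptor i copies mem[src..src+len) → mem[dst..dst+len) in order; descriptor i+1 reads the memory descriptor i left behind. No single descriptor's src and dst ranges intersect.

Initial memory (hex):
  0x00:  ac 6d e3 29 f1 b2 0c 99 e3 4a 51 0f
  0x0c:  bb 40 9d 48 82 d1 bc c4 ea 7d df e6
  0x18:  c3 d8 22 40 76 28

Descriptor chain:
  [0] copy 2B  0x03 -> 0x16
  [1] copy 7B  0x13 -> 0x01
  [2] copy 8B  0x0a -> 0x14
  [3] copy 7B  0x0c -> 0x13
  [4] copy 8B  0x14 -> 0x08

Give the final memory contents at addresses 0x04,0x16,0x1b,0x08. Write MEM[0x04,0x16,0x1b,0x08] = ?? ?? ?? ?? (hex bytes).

MEM[0x04,0x16,0x1b,0x08] = 29 48 d1 40

[0] 0x03->0x16 len=2 : 29 f1
[1] 0x13->0x01 len=7 : c4 ea 7d 29 f1 c3 d8
[2] 0x0a->0x14 len=8 : 51 0f bb 40 9d 48 82 d1
[3] 0x0c->0x13 len=7 : bb 40 9d 48 82 d1 bc
[4] 0x14->0x08 len=8 : 40 9d 48 82 d1 bc 82 d1
query mem[0x04]=0x29, mem[0x16]=0x48, mem[0x1b]=0xd1, mem[0x08]=0x40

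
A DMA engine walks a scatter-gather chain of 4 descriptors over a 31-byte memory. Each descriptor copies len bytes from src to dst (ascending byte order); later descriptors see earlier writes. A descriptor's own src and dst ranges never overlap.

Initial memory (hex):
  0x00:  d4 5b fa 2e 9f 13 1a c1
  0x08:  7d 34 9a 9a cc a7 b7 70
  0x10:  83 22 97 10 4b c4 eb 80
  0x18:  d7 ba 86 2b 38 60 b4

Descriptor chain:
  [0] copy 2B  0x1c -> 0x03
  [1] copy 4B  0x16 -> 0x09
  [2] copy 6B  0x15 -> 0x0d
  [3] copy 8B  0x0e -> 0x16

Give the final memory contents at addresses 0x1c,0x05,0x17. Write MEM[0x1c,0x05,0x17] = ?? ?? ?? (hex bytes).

[0] 0x1c->0x03 len=2 : 38 60
[1] 0x16->0x09 len=4 : eb 80 d7 ba
[2] 0x15->0x0d len=6 : c4 eb 80 d7 ba 86
[3] 0x0e->0x16 len=8 : eb 80 d7 ba 86 10 4b c4
query mem[0x1c]=0x4b, mem[0x05]=0x13, mem[0x17]=0x80

MEM[0x1c,0x05,0x17] = 4b 13 80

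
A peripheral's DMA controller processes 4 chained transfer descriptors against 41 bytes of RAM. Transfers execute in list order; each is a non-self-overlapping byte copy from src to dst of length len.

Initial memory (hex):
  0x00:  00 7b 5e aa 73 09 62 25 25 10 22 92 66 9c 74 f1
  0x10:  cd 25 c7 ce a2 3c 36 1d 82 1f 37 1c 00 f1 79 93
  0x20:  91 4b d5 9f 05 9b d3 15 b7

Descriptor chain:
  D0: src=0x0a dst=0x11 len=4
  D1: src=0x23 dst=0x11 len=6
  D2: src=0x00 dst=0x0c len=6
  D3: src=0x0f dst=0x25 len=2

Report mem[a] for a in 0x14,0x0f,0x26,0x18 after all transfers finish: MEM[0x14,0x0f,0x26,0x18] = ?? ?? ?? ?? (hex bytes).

D0: mem[0x11..0x14] <- [22 92 66 9c]
D1: mem[0x11..0x16] <- [9f 05 9b d3 15 b7]
D2: mem[0x0c..0x11] <- [00 7b 5e aa 73 09]
D3: mem[0x25..0x26] <- [aa 73]
query mem[0x14]=0xd3, mem[0x0f]=0xaa, mem[0x26]=0x73, mem[0x18]=0x82

MEM[0x14,0x0f,0x26,0x18] = d3 aa 73 82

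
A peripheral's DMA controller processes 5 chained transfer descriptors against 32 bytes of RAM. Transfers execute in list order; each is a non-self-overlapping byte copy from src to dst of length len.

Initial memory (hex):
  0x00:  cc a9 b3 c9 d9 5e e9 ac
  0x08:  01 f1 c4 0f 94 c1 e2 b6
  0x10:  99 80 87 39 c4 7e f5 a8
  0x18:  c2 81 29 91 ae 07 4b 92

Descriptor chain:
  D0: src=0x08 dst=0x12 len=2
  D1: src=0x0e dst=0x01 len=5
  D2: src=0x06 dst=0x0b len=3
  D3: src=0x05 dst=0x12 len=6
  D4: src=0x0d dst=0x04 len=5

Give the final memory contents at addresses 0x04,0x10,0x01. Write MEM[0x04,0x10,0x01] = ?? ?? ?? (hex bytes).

#0 dst[0x12+2] := {0x01,0xf1}
#1 dst[0x01+5] := {0xe2,0xb6,0x99,0x80,0x01}
#2 dst[0x0b+3] := {0xe9,0xac,0x01}
#3 dst[0x12+6] := {0x01,0xe9,0xac,0x01,0xf1,0xc4}
#4 dst[0x04+5] := {0x01,0xe2,0xb6,0x99,0x80}
query mem[0x04]=0x01, mem[0x10]=0x99, mem[0x01]=0xe2

MEM[0x04,0x10,0x01] = 01 99 e2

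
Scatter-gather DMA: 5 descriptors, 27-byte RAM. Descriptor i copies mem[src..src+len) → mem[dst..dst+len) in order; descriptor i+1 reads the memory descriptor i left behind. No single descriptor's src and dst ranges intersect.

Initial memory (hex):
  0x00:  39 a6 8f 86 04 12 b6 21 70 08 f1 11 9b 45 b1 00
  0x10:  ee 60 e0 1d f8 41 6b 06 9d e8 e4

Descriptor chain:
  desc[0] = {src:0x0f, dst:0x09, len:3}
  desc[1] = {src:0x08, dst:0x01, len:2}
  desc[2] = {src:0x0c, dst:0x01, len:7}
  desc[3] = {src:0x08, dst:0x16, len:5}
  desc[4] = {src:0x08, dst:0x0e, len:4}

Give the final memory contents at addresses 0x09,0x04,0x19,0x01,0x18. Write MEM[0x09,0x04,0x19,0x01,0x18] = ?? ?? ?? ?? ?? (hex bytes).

  after D0: wrote 3B at 0x09 = 00ee60
  after D1: wrote 2B at 0x01 = 7000
  after D2: wrote 7B at 0x01 = 9b45b100ee60e0
  after D3: wrote 5B at 0x16 = 7000ee609b
  after D4: wrote 4B at 0x0e = 7000ee60
query mem[0x09]=0x00, mem[0x04]=0x00, mem[0x19]=0x60, mem[0x01]=0x9b, mem[0x18]=0xee

MEM[0x09,0x04,0x19,0x01,0x18] = 00 00 60 9b ee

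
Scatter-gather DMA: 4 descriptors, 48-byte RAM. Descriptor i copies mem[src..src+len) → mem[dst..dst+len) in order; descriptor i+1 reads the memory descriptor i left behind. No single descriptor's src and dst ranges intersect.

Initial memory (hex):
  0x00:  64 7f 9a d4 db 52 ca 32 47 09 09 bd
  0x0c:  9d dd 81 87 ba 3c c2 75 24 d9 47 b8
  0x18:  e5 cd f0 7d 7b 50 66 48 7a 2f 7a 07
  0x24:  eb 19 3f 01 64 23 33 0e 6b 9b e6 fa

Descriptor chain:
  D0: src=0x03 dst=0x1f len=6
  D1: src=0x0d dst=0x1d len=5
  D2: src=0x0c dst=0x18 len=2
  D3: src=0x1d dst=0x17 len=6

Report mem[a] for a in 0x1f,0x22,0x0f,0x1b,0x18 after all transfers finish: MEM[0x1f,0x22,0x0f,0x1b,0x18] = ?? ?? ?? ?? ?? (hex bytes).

MEM[0x1f,0x22,0x0f,0x1b,0x18] = 87 ca 87 3c 81

#0 dst[0x1f+6] := {0xd4,0xdb,0x52,0xca,0x32,0x47}
#1 dst[0x1d+5] := {0xdd,0x81,0x87,0xba,0x3c}
#2 dst[0x18+2] := {0x9d,0xdd}
#3 dst[0x17+6] := {0xdd,0x81,0x87,0xba,0x3c,0xca}
query mem[0x1f]=0x87, mem[0x22]=0xca, mem[0x0f]=0x87, mem[0x1b]=0x3c, mem[0x18]=0x81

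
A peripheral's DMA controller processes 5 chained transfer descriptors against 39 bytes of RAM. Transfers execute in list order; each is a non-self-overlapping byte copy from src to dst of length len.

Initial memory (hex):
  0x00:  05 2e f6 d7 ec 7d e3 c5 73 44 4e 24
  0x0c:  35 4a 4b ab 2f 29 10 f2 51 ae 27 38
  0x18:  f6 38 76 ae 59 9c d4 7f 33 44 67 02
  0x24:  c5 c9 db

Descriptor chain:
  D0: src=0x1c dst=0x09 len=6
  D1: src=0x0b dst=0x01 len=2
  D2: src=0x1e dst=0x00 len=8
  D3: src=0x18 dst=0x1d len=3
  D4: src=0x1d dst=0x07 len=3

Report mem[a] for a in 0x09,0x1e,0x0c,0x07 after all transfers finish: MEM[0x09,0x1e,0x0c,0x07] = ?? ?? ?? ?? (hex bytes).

MEM[0x09,0x1e,0x0c,0x07] = 76 38 7f f6

#0 dst[0x09+6] := {0x59,0x9c,0xd4,0x7f,0x33,0x44}
#1 dst[0x01+2] := {0xd4,0x7f}
#2 dst[0x00+8] := {0xd4,0x7f,0x33,0x44,0x67,0x02,0xc5,0xc9}
#3 dst[0x1d+3] := {0xf6,0x38,0x76}
#4 dst[0x07+3] := {0xf6,0x38,0x76}
query mem[0x09]=0x76, mem[0x1e]=0x38, mem[0x0c]=0x7f, mem[0x07]=0xf6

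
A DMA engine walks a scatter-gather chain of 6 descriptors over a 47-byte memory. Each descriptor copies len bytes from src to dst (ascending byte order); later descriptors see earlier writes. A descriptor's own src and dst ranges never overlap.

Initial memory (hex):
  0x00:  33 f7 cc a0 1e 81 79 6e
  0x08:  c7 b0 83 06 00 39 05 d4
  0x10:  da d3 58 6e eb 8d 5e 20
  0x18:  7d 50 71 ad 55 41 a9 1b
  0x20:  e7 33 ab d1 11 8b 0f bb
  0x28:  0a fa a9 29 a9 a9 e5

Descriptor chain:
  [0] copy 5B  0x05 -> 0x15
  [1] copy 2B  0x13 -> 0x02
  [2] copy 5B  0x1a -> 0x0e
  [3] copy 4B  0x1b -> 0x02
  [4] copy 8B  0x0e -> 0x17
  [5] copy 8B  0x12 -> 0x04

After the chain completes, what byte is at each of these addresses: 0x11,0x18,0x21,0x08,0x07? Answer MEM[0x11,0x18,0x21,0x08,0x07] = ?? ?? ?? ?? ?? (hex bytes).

MEM[0x11,0x18,0x21,0x08,0x07] = 41 ad 33 79 81

D0: mem[0x15..0x19] <- [81 79 6e c7 b0]
D1: mem[0x02..0x03] <- [6e eb]
D2: mem[0x0e..0x12] <- [71 ad 55 41 a9]
D3: mem[0x02..0x05] <- [ad 55 41 a9]
D4: mem[0x17..0x1e] <- [71 ad 55 41 a9 6e eb 81]
D5: mem[0x04..0x0b] <- [a9 6e eb 81 79 71 ad 55]
query mem[0x11]=0x41, mem[0x18]=0xad, mem[0x21]=0x33, mem[0x08]=0x79, mem[0x07]=0x81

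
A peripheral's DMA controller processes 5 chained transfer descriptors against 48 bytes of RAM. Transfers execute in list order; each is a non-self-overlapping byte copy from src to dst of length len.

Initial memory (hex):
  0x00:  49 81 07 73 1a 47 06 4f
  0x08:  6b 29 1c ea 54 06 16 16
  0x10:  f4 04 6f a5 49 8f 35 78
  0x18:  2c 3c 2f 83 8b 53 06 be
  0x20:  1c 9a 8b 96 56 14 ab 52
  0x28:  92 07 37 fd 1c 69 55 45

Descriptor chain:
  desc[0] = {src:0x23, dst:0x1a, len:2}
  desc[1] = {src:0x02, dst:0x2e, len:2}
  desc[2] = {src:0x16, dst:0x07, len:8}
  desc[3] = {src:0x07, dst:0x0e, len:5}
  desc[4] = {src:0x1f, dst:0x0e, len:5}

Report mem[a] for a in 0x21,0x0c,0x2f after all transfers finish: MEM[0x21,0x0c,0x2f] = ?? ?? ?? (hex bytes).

MEM[0x21,0x0c,0x2f] = 9a 56 73

[0] 0x23->0x1a len=2 : 96 56
[1] 0x02->0x2e len=2 : 07 73
[2] 0x16->0x07 len=8 : 35 78 2c 3c 96 56 8b 53
[3] 0x07->0x0e len=5 : 35 78 2c 3c 96
[4] 0x1f->0x0e len=5 : be 1c 9a 8b 96
query mem[0x21]=0x9a, mem[0x0c]=0x56, mem[0x2f]=0x73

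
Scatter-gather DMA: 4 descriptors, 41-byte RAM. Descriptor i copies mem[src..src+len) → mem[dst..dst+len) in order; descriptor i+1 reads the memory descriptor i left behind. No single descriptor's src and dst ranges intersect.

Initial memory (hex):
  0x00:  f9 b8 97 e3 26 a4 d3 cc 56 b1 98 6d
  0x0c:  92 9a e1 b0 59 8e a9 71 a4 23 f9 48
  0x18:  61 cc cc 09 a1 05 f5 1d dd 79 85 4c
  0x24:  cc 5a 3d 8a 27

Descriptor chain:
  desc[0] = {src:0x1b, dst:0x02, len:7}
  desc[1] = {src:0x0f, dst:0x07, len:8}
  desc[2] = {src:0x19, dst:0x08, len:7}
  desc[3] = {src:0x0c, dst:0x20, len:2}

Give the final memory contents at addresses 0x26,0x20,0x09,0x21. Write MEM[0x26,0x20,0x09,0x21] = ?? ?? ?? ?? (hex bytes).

MEM[0x26,0x20,0x09,0x21] = 3d 05 cc f5

D0: mem[0x02..0x08] <- [09 a1 05 f5 1d dd 79]
D1: mem[0x07..0x0e] <- [b0 59 8e a9 71 a4 23 f9]
D2: mem[0x08..0x0e] <- [cc cc 09 a1 05 f5 1d]
D3: mem[0x20..0x21] <- [05 f5]
query mem[0x26]=0x3d, mem[0x20]=0x05, mem[0x09]=0xcc, mem[0x21]=0xf5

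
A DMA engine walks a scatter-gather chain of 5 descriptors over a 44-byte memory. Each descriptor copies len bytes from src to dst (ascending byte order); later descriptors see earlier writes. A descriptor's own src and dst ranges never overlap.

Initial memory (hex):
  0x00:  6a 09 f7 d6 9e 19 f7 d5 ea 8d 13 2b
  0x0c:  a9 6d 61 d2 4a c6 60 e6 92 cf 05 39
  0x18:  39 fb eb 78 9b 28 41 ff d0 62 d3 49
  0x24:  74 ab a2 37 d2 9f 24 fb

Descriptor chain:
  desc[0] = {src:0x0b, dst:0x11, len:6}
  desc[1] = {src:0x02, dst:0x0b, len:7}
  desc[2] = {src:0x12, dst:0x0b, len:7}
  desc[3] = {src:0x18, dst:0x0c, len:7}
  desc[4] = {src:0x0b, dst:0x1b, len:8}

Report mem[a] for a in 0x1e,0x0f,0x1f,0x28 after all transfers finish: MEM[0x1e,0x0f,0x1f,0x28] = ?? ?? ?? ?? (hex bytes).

MEM[0x1e,0x0f,0x1f,0x28] = eb 78 78 d2

#0 dst[0x11+6] := {0x2b,0xa9,0x6d,0x61,0xd2,0x4a}
#1 dst[0x0b+7] := {0xf7,0xd6,0x9e,0x19,0xf7,0xd5,0xea}
#2 dst[0x0b+7] := {0xa9,0x6d,0x61,0xd2,0x4a,0x39,0x39}
#3 dst[0x0c+7] := {0x39,0xfb,0xeb,0x78,0x9b,0x28,0x41}
#4 dst[0x1b+8] := {0xa9,0x39,0xfb,0xeb,0x78,0x9b,0x28,0x41}
query mem[0x1e]=0xeb, mem[0x0f]=0x78, mem[0x1f]=0x78, mem[0x28]=0xd2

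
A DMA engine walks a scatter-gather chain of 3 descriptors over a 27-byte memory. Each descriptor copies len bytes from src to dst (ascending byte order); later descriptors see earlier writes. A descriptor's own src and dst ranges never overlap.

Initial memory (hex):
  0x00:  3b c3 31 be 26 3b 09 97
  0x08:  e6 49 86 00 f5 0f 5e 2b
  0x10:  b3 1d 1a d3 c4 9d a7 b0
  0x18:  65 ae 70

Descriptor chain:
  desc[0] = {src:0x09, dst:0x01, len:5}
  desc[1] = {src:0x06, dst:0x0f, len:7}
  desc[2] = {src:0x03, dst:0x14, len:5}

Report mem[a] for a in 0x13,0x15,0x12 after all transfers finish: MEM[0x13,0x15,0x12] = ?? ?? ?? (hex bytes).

MEM[0x13,0x15,0x12] = 86 f5 49

#0 dst[0x01+5] := {0x49,0x86,0x00,0xf5,0x0f}
#1 dst[0x0f+7] := {0x09,0x97,0xe6,0x49,0x86,0x00,0xf5}
#2 dst[0x14+5] := {0x00,0xf5,0x0f,0x09,0x97}
query mem[0x13]=0x86, mem[0x15]=0xf5, mem[0x12]=0x49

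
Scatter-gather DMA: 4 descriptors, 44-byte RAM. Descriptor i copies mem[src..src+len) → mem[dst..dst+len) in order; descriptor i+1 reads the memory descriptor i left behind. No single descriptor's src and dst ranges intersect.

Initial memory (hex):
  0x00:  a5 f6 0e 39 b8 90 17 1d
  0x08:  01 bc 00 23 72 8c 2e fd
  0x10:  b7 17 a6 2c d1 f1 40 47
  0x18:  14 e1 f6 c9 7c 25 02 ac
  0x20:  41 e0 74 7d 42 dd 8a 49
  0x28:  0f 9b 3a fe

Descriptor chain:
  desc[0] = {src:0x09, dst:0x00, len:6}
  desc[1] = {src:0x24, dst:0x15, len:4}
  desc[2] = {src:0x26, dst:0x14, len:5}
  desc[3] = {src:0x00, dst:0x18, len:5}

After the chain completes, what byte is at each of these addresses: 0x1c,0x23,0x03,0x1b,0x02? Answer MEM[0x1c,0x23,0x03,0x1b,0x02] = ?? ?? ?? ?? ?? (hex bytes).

MEM[0x1c,0x23,0x03,0x1b,0x02] = 8c 7d 72 72 23

D0: mem[0x00..0x05] <- [bc 00 23 72 8c 2e]
D1: mem[0x15..0x18] <- [42 dd 8a 49]
D2: mem[0x14..0x18] <- [8a 49 0f 9b 3a]
D3: mem[0x18..0x1c] <- [bc 00 23 72 8c]
query mem[0x1c]=0x8c, mem[0x23]=0x7d, mem[0x03]=0x72, mem[0x1b]=0x72, mem[0x02]=0x23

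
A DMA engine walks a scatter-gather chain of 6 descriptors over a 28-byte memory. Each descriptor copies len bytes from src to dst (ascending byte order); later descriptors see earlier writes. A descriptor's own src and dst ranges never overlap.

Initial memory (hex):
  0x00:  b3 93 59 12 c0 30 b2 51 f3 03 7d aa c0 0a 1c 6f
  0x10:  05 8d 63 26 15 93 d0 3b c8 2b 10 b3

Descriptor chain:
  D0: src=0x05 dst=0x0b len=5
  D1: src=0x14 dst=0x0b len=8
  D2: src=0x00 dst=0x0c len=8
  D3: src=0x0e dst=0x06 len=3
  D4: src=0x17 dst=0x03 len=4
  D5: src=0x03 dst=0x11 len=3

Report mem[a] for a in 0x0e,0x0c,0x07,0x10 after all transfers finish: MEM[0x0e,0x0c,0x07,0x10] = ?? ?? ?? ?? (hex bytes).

MEM[0x0e,0x0c,0x07,0x10] = 59 b3 12 c0

D0: mem[0x0b..0x0f] <- [30 b2 51 f3 03]
D1: mem[0x0b..0x12] <- [15 93 d0 3b c8 2b 10 b3]
D2: mem[0x0c..0x13] <- [b3 93 59 12 c0 30 b2 51]
D3: mem[0x06..0x08] <- [59 12 c0]
D4: mem[0x03..0x06] <- [3b c8 2b 10]
D5: mem[0x11..0x13] <- [3b c8 2b]
query mem[0x0e]=0x59, mem[0x0c]=0xb3, mem[0x07]=0x12, mem[0x10]=0xc0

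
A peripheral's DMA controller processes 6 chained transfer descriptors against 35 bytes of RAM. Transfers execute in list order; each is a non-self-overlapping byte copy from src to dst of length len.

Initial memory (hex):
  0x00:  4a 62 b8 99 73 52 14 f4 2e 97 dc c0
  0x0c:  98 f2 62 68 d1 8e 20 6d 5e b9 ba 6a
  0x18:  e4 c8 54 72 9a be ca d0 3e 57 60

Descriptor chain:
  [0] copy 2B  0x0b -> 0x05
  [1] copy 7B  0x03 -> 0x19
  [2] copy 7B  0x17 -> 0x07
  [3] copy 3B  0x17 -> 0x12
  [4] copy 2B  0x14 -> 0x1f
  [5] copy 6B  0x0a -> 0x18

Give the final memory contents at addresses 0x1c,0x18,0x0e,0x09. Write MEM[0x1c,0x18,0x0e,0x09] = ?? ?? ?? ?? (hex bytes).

MEM[0x1c,0x18,0x0e,0x09] = 62 73 62 99

D0: mem[0x05..0x06] <- [c0 98]
D1: mem[0x19..0x1f] <- [99 73 c0 98 f4 2e 97]
D2: mem[0x07..0x0d] <- [6a e4 99 73 c0 98 f4]
D3: mem[0x12..0x14] <- [6a e4 99]
D4: mem[0x1f..0x20] <- [99 b9]
D5: mem[0x18..0x1d] <- [73 c0 98 f4 62 68]
query mem[0x1c]=0x62, mem[0x18]=0x73, mem[0x0e]=0x62, mem[0x09]=0x99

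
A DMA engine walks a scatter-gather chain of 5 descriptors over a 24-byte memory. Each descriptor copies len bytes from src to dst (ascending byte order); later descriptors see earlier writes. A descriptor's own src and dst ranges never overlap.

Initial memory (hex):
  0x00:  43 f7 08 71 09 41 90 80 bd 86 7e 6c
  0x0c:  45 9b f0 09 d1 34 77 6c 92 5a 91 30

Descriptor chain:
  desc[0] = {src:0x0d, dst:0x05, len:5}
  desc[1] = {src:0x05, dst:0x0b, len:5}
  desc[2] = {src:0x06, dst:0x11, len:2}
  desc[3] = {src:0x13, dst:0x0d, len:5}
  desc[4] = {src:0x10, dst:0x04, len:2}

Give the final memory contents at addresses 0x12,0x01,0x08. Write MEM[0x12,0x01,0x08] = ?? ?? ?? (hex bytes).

#0 dst[0x05+5] := {0x9b,0xf0,0x09,0xd1,0x34}
#1 dst[0x0b+5] := {0x9b,0xf0,0x09,0xd1,0x34}
#2 dst[0x11+2] := {0xf0,0x09}
#3 dst[0x0d+5] := {0x6c,0x92,0x5a,0x91,0x30}
#4 dst[0x04+2] := {0x91,0x30}
query mem[0x12]=0x09, mem[0x01]=0xf7, mem[0x08]=0xd1

MEM[0x12,0x01,0x08] = 09 f7 d1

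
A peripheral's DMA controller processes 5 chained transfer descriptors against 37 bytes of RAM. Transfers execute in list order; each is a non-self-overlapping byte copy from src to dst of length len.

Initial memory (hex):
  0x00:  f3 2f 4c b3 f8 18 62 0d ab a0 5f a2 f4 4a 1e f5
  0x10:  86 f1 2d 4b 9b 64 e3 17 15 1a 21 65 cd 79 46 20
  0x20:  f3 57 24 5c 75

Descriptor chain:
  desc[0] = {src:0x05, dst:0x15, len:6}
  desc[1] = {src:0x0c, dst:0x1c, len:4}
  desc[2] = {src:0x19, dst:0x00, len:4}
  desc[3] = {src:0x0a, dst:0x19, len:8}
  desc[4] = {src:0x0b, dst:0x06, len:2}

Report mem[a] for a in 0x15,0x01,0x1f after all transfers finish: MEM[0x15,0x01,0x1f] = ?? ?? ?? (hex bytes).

MEM[0x15,0x01,0x1f] = 18 5f 86

D0: mem[0x15..0x1a] <- [18 62 0d ab a0 5f]
D1: mem[0x1c..0x1f] <- [f4 4a 1e f5]
D2: mem[0x00..0x03] <- [a0 5f 65 f4]
D3: mem[0x19..0x20] <- [5f a2 f4 4a 1e f5 86 f1]
D4: mem[0x06..0x07] <- [a2 f4]
query mem[0x15]=0x18, mem[0x01]=0x5f, mem[0x1f]=0x86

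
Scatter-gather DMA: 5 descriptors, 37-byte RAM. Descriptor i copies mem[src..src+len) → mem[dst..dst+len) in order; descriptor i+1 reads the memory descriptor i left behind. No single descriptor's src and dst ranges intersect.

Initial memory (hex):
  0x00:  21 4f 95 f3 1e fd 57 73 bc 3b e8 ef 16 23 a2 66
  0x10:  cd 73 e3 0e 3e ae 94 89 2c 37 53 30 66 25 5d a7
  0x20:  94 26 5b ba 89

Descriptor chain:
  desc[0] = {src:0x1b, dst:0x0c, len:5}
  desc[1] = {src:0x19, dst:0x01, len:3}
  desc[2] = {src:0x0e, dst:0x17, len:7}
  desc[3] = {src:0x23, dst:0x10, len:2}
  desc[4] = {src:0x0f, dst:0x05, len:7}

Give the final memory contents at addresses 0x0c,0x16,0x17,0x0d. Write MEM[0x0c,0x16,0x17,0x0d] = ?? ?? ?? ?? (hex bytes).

D0: mem[0x0c..0x10] <- [30 66 25 5d a7]
D1: mem[0x01..0x03] <- [37 53 30]
D2: mem[0x17..0x1d] <- [25 5d a7 73 e3 0e 3e]
D3: mem[0x10..0x11] <- [ba 89]
D4: mem[0x05..0x0b] <- [5d ba 89 e3 0e 3e ae]
query mem[0x0c]=0x30, mem[0x16]=0x94, mem[0x17]=0x25, mem[0x0d]=0x66

MEM[0x0c,0x16,0x17,0x0d] = 30 94 25 66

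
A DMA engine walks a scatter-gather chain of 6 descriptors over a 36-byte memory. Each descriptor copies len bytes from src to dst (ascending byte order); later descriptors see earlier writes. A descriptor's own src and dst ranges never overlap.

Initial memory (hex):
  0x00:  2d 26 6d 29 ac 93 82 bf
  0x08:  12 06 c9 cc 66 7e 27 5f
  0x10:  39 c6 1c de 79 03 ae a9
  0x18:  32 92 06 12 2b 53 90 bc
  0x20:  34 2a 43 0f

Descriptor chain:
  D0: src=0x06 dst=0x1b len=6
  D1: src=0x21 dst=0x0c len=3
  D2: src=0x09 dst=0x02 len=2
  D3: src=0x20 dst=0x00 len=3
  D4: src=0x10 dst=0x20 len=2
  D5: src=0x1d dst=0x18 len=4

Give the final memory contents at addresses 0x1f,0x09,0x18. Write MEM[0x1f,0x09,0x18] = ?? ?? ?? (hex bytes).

D0: mem[0x1b..0x20] <- [82 bf 12 06 c9 cc]
D1: mem[0x0c..0x0e] <- [2a 43 0f]
D2: mem[0x02..0x03] <- [06 c9]
D3: mem[0x00..0x02] <- [cc 2a 43]
D4: mem[0x20..0x21] <- [39 c6]
D5: mem[0x18..0x1b] <- [12 06 c9 39]
query mem[0x1f]=0xc9, mem[0x09]=0x06, mem[0x18]=0x12

MEM[0x1f,0x09,0x18] = c9 06 12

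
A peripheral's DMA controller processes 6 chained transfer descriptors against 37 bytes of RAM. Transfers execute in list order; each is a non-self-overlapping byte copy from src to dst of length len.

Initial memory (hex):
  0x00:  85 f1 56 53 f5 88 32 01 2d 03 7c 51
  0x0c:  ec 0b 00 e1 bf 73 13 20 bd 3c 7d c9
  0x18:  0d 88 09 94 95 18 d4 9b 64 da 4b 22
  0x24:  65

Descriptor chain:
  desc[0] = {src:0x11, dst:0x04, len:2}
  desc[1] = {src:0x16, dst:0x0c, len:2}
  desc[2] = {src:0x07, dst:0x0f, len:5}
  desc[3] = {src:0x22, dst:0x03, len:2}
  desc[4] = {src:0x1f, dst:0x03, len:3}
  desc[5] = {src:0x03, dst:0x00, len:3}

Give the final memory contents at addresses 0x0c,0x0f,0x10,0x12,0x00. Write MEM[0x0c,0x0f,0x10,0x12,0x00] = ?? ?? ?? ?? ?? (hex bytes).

MEM[0x0c,0x0f,0x10,0x12,0x00] = 7d 01 2d 7c 9b

#0 dst[0x04+2] := {0x73,0x13}
#1 dst[0x0c+2] := {0x7d,0xc9}
#2 dst[0x0f+5] := {0x01,0x2d,0x03,0x7c,0x51}
#3 dst[0x03+2] := {0x4b,0x22}
#4 dst[0x03+3] := {0x9b,0x64,0xda}
#5 dst[0x00+3] := {0x9b,0x64,0xda}
query mem[0x0c]=0x7d, mem[0x0f]=0x01, mem[0x10]=0x2d, mem[0x12]=0x7c, mem[0x00]=0x9b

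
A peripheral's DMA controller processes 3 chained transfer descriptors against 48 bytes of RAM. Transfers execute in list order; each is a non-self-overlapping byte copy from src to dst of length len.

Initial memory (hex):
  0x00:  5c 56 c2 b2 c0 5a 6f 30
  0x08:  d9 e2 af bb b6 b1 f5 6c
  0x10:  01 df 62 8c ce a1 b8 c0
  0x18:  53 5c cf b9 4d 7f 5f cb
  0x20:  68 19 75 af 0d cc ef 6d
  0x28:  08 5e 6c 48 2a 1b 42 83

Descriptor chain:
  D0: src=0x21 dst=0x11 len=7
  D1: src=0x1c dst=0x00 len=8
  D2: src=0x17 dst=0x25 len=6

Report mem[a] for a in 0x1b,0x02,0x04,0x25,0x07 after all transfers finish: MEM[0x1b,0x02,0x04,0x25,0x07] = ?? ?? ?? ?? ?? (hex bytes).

  after D0: wrote 7B at 0x11 = 1975af0dccef6d
  after D1: wrote 8B at 0x00 = 4d7f5fcb681975af
  after D2: wrote 6B at 0x25 = 6d535ccfb94d
query mem[0x1b]=0xb9, mem[0x02]=0x5f, mem[0x04]=0x68, mem[0x25]=0x6d, mem[0x07]=0xaf

MEM[0x1b,0x02,0x04,0x25,0x07] = b9 5f 68 6d af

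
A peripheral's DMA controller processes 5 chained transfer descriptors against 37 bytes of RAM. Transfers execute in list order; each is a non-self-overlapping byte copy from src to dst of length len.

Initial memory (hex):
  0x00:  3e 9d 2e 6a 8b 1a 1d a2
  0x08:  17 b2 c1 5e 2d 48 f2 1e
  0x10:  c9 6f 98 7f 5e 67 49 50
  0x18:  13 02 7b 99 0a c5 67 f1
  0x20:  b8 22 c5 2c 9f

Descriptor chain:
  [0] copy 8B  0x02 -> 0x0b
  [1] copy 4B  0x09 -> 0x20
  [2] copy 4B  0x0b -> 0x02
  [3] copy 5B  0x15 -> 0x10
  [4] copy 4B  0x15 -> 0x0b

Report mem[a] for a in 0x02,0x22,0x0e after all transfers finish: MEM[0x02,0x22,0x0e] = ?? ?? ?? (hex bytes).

MEM[0x02,0x22,0x0e] = 2e 2e 13

[0] 0x02->0x0b len=8 : 2e 6a 8b 1a 1d a2 17 b2
[1] 0x09->0x20 len=4 : b2 c1 2e 6a
[2] 0x0b->0x02 len=4 : 2e 6a 8b 1a
[3] 0x15->0x10 len=5 : 67 49 50 13 02
[4] 0x15->0x0b len=4 : 67 49 50 13
query mem[0x02]=0x2e, mem[0x22]=0x2e, mem[0x0e]=0x13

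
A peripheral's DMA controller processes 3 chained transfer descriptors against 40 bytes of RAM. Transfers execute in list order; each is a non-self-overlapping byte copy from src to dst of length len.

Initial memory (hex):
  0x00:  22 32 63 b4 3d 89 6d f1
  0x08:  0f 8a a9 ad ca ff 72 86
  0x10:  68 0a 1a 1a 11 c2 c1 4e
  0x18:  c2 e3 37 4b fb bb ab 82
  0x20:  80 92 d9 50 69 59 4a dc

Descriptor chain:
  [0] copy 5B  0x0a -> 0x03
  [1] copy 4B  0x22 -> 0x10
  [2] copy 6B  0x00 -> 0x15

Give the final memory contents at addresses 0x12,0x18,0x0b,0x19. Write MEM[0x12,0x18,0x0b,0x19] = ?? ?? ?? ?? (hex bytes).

MEM[0x12,0x18,0x0b,0x19] = 69 a9 ad ad

D0: mem[0x03..0x07] <- [a9 ad ca ff 72]
D1: mem[0x10..0x13] <- [d9 50 69 59]
D2: mem[0x15..0x1a] <- [22 32 63 a9 ad ca]
query mem[0x12]=0x69, mem[0x18]=0xa9, mem[0x0b]=0xad, mem[0x19]=0xad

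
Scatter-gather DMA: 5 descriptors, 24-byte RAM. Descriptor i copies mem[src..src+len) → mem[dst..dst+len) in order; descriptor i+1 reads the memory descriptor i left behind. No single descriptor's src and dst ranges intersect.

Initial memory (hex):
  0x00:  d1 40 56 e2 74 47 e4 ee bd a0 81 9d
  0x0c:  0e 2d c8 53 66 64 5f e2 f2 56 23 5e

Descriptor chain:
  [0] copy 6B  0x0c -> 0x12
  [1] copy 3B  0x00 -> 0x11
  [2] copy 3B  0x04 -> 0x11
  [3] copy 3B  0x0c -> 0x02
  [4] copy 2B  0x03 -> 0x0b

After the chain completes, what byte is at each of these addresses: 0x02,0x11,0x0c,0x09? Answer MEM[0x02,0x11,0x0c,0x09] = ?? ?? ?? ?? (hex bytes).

D0: mem[0x12..0x17] <- [0e 2d c8 53 66 64]
D1: mem[0x11..0x13] <- [d1 40 56]
D2: mem[0x11..0x13] <- [74 47 e4]
D3: mem[0x02..0x04] <- [0e 2d c8]
D4: mem[0x0b..0x0c] <- [2d c8]
query mem[0x02]=0x0e, mem[0x11]=0x74, mem[0x0c]=0xc8, mem[0x09]=0xa0

MEM[0x02,0x11,0x0c,0x09] = 0e 74 c8 a0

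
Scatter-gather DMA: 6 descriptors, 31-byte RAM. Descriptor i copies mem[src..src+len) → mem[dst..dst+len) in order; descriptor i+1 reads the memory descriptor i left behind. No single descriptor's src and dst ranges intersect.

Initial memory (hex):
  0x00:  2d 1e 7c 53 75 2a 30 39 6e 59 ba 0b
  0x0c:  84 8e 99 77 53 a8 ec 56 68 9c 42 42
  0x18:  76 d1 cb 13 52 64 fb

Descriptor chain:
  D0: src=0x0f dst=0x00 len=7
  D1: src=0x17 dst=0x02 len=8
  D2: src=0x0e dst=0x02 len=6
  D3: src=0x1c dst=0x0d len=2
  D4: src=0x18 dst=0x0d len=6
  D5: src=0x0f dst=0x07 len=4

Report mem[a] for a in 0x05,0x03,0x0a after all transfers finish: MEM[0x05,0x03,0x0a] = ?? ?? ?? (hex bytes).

[0] 0x0f->0x00 len=7 : 77 53 a8 ec 56 68 9c
[1] 0x17->0x02 len=8 : 42 76 d1 cb 13 52 64 fb
[2] 0x0e->0x02 len=6 : 99 77 53 a8 ec 56
[3] 0x1c->0x0d len=2 : 52 64
[4] 0x18->0x0d len=6 : 76 d1 cb 13 52 64
[5] 0x0f->0x07 len=4 : cb 13 52 64
query mem[0x05]=0xa8, mem[0x03]=0x77, mem[0x0a]=0x64

MEM[0x05,0x03,0x0a] = a8 77 64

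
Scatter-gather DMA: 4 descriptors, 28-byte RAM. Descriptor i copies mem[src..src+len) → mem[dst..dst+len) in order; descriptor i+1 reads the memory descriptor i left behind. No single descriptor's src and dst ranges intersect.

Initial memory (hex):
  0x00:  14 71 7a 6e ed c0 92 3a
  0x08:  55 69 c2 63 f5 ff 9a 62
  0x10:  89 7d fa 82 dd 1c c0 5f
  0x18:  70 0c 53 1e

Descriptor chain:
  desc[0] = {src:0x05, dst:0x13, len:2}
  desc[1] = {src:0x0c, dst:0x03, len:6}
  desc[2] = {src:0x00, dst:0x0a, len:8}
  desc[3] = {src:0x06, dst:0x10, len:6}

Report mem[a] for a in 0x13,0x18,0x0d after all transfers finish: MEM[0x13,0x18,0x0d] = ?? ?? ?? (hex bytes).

#0 dst[0x13+2] := {0xc0,0x92}
#1 dst[0x03+6] := {0xf5,0xff,0x9a,0x62,0x89,0x7d}
#2 dst[0x0a+8] := {0x14,0x71,0x7a,0xf5,0xff,0x9a,0x62,0x89}
#3 dst[0x10+6] := {0x62,0x89,0x7d,0x69,0x14,0x71}
query mem[0x13]=0x69, mem[0x18]=0x70, mem[0x0d]=0xf5

MEM[0x13,0x18,0x0d] = 69 70 f5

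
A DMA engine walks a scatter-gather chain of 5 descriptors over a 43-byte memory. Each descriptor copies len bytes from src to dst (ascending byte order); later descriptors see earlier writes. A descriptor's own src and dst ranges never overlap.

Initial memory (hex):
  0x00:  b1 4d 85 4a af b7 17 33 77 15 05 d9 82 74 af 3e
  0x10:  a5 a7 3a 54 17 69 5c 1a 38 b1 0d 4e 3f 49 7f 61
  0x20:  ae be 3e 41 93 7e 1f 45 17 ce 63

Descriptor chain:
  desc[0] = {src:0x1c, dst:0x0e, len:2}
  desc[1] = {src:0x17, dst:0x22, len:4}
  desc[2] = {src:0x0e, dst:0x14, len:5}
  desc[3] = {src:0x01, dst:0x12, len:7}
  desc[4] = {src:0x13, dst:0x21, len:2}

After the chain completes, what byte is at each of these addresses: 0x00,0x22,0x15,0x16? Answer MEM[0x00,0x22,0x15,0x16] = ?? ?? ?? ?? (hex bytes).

#0 dst[0x0e+2] := {0x3f,0x49}
#1 dst[0x22+4] := {0x1a,0x38,0xb1,0x0d}
#2 dst[0x14+5] := {0x3f,0x49,0xa5,0xa7,0x3a}
#3 dst[0x12+7] := {0x4d,0x85,0x4a,0xaf,0xb7,0x17,0x33}
#4 dst[0x21+2] := {0x85,0x4a}
query mem[0x00]=0xb1, mem[0x22]=0x4a, mem[0x15]=0xaf, mem[0x16]=0xb7

MEM[0x00,0x22,0x15,0x16] = b1 4a af b7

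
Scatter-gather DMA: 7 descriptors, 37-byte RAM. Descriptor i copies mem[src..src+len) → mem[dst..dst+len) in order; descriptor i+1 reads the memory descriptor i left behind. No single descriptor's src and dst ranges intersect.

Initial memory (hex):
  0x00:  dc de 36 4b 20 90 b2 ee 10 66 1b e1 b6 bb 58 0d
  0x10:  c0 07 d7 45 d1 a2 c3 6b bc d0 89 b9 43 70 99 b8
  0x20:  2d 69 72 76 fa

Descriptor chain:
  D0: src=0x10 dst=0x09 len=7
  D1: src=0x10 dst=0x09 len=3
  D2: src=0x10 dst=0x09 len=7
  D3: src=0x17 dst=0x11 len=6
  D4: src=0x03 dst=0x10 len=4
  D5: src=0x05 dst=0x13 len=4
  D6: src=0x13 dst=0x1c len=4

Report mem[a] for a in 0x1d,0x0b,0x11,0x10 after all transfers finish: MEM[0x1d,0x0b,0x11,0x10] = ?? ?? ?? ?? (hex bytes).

MEM[0x1d,0x0b,0x11,0x10] = b2 d7 20 4b

D0: mem[0x09..0x0f] <- [c0 07 d7 45 d1 a2 c3]
D1: mem[0x09..0x0b] <- [c0 07 d7]
D2: mem[0x09..0x0f] <- [c0 07 d7 45 d1 a2 c3]
D3: mem[0x11..0x16] <- [6b bc d0 89 b9 43]
D4: mem[0x10..0x13] <- [4b 20 90 b2]
D5: mem[0x13..0x16] <- [90 b2 ee 10]
D6: mem[0x1c..0x1f] <- [90 b2 ee 10]
query mem[0x1d]=0xb2, mem[0x0b]=0xd7, mem[0x11]=0x20, mem[0x10]=0x4b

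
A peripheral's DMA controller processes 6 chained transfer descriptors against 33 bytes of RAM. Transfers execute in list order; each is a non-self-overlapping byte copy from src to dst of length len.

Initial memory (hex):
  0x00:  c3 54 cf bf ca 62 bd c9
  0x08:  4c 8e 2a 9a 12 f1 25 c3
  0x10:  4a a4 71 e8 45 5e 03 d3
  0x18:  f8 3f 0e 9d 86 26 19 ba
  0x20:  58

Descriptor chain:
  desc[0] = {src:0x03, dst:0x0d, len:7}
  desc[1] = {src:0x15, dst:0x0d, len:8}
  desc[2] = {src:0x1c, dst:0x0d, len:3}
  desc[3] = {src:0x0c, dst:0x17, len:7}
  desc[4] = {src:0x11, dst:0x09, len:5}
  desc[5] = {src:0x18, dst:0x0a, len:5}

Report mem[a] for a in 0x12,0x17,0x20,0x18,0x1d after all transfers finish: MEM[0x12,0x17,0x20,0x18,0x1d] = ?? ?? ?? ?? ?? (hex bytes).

MEM[0x12,0x17,0x20,0x18,0x1d] = 0e 12 58 86 0e

#0 dst[0x0d+7] := {0xbf,0xca,0x62,0xbd,0xc9,0x4c,0x8e}
#1 dst[0x0d+8] := {0x5e,0x03,0xd3,0xf8,0x3f,0x0e,0x9d,0x86}
#2 dst[0x0d+3] := {0x86,0x26,0x19}
#3 dst[0x17+7] := {0x12,0x86,0x26,0x19,0xf8,0x3f,0x0e}
#4 dst[0x09+5] := {0x3f,0x0e,0x9d,0x86,0x5e}
#5 dst[0x0a+5] := {0x86,0x26,0x19,0xf8,0x3f}
query mem[0x12]=0x0e, mem[0x17]=0x12, mem[0x20]=0x58, mem[0x18]=0x86, mem[0x1d]=0x0e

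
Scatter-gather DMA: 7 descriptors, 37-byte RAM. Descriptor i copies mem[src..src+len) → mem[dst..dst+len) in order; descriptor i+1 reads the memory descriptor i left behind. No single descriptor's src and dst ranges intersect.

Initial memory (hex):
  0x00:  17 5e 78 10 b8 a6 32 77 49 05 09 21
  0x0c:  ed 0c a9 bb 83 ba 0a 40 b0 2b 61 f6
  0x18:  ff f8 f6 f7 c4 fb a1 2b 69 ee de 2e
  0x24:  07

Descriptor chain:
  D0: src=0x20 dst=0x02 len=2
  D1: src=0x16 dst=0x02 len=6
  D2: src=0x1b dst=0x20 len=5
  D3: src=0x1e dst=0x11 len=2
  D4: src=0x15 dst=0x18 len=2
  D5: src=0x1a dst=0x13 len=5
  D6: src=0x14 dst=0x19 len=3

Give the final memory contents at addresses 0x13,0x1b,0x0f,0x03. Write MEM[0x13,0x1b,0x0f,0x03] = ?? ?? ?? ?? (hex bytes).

MEM[0x13,0x1b,0x0f,0x03] = f6 fb bb f6

  after D0: wrote 2B at 0x02 = 69ee
  after D1: wrote 6B at 0x02 = 61f6fff8f6f7
  after D2: wrote 5B at 0x20 = f7c4fba12b
  after D3: wrote 2B at 0x11 = a12b
  after D4: wrote 2B at 0x18 = 2b61
  after D5: wrote 5B at 0x13 = f6f7c4fba1
  after D6: wrote 3B at 0x19 = f7c4fb
query mem[0x13]=0xf6, mem[0x1b]=0xfb, mem[0x0f]=0xbb, mem[0x03]=0xf6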